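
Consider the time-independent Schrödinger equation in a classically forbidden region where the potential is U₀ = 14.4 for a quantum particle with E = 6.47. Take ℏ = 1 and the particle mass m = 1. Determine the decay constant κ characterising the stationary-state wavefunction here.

κ = 3.98

Since E < U₀ the TISE in this region is ψ'' = κ²ψ with κ = √(2m(U₀ − E))/ℏ.
κ = √(2 × 1 × 7.93) = 3.982.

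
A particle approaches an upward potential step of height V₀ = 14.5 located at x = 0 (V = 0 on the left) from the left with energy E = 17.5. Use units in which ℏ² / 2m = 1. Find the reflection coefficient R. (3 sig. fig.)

The wavenumbers are k₁ = √(2mE)/ℏ = 4.183 on the left and k₂ = √(2m(E − V₀))/ℏ = 1.732 on the right.
Continuity of ψ and ψ′ at the step yields the reflection amplitude r = (k₁ − k₂)/(k₁ + k₂) = 0.4144; thus R = |r|² = 0.1717, T = 0.8283.

R = 0.172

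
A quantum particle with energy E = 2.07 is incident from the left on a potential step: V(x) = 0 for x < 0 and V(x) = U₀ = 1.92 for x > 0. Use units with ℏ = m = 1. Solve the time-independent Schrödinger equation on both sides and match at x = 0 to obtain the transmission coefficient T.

T = 0.668

The wavenumbers are k₁ = √(2mE)/ℏ = 2.035 on the left and k₂ = √(2m(E − U₀))/ℏ = 0.5477 on the right.
Matching ψ and ψ′ at x = 0 gives r = (k₁ − k₂)/(k₁ + k₂), so R = r² = 0.3316 and T = 1 − R = 0.6684.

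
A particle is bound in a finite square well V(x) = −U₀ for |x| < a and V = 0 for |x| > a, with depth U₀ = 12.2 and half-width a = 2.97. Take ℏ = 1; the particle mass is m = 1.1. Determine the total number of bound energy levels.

N = 10

The dimensionless depth is z₀ = a√(2mU₀)/ℏ = 2.97 × √(26.84) = 15.39.
A new bound state (alternating even/odd) appears each time z₀ passes a multiple of π/2, so N = ⌊2z₀/π⌋ + 1 = ⌊9.796⌋ + 1 = 10.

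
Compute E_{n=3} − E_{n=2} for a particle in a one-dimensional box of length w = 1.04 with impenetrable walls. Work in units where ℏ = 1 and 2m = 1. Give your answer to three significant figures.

ΔE = 45.6

E_n = n²π²ℏ²/(2mw²), so ΔE = (3² − 2²) π²ℏ²/(2mw²).
ΔE = 5 × π² / (2 × 0.5 × 1.04²) = 45.63.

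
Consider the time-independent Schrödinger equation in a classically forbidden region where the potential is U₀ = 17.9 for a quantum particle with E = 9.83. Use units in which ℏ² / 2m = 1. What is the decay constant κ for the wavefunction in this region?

κ = 2.84

Since E < U₀ the TISE in this region is ψ'' = κ²ψ with κ = √(2m(U₀ − E))/ℏ.
κ = √(2 × 0.5 × 8.07) = 2.841.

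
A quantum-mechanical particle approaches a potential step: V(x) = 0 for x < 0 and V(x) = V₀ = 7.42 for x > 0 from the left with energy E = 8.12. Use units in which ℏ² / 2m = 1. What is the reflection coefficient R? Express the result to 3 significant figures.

On each side the TISE gives plane waves with k = √(2m(E − V))/ℏ: k₁ = √(2·½·8.12) = 2.850, k₂ = √(2·½·0.7) = 0.8367.
Continuity of ψ and ψ′ at the step yields the reflection amplitude r = (k₁ − k₂)/(k₁ + k₂) = 0.5461; thus R = |r|² = 0.2982, T = 0.7018.

R = 0.298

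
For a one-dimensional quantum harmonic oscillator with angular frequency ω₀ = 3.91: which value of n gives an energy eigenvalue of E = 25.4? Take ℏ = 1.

Invert E_n = (n + ½)ℏω₀: n = E/ℏω₀ − ½ = 5.996, so n = 6.

n = 6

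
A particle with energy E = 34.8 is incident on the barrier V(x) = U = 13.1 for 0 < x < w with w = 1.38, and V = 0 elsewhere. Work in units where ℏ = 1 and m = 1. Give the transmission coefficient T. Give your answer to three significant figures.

Above the barrier the interior wavenumber is k₂ = √(2m(E − U))/ℏ = 6.588, giving phase k₂w = 9.091.
Matching at both interfaces gives T⁻¹ = 1 + U² sin²(k₂w) / [4E(E − U)] = 1.006, hence T = 0.994.

T = 0.994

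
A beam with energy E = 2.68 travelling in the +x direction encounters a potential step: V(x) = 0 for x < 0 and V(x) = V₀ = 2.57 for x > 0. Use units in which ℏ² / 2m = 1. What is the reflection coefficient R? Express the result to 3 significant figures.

R = 0.440

On each side the TISE gives plane waves with k = √(2m(E − V))/ℏ: k₁ = √(2·½·2.68) = 1.637, k₂ = √(2·½·0.11) = 0.3317.
Matching ψ and ψ′ at x = 0 gives r = (k₁ − k₂)/(k₁ + k₂), so R = r² = 0.4397 and T = 1 − R = 0.5603.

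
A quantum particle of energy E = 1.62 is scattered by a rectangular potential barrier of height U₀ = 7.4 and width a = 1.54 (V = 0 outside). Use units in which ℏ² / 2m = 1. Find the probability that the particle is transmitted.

Since E < U₀ the interior solution is evanescent with decay constant κ = √(2m(U₀ − E))/ℏ = 2.404.
κa = 3.702, sinh(κa) = 20.26.
The exact tunnelling result is T⁻¹ = 1 + U₀² sinh²(κa) / [4E(U₀ − E)] = 601.1, so T = 0.00166.

T = 0.00166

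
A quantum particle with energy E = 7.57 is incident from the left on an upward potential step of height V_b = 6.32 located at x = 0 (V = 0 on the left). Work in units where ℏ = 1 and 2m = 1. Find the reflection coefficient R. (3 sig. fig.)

The wavenumbers are k₁ = √(2mE)/ℏ = 2.751 on the left and k₂ = √(2m(E − V_b))/ℏ = 1.118 on the right.
Continuity of ψ and ψ′ at the step yields the reflection amplitude r = (k₁ − k₂)/(k₁ + k₂) = 0.4221; thus R = |r|² = 0.1782, T = 0.8218.

R = 0.178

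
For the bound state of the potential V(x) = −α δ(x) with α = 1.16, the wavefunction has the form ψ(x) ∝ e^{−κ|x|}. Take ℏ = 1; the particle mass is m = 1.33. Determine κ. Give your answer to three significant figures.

κ = 1.54

Integrate −(ℏ²/2m)ψ'' − αδ(x)ψ = Eψ from −ε to +ε: the ψ'' term gives ψ'(0⁺) − ψ'(0⁻) and the δ term gives −(2mα/ℏ²)ψ(0).
With ψ ∝ e^{−κ|x|} this yields −2κ = −2mα/ℏ², so κ = mα/ℏ² = 1.543.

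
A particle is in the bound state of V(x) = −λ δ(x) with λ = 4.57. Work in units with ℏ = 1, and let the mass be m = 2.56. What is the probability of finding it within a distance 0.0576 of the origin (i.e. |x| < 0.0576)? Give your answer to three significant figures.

P = 0.740

The normalised bound state is ψ = √κ e^{−κ|x|} with κ = mλ/ℏ² = 11.70.
P(|x| < d) = ∫_{−d}^{d} κ e^{−2κ|x|} dx = 1 − e^{−2κd} = 1 − e^{−1.348} = 0.7402.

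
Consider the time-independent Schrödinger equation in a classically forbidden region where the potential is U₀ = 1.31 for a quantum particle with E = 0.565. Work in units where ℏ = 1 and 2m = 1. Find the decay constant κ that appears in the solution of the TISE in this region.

Since E < U₀ the TISE in this region is ψ'' = κ²ψ with κ = √(2m(U₀ − E))/ℏ.
κ = √(2 × 0.5 × 0.745) = 0.8631.

κ = 0.863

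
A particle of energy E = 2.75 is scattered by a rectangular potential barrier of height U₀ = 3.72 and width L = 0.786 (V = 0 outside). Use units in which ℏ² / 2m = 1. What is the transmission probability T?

Since E < U₀ the interior solution is evanescent with decay constant κ = √(2m(U₀ − E))/ℏ = 0.9849.
κL = 0.7741, sinh(κL) = 0.8538.
Matching ψ, ψ′ at both faces gives T = [1 + U₀² sinh²(κL) / (4E(U₀ − E))]⁻¹ = 1/1.945 = 0.514.

T = 0.514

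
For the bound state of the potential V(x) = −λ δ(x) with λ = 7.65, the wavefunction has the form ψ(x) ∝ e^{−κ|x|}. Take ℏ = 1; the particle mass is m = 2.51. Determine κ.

κ = 19.2

Integrate −(ℏ²/2m)ψ'' − λδ(x)ψ = Eψ from −ε to +ε: the ψ'' term gives ψ'(0⁺) − ψ'(0⁻) and the δ term gives −(2mλ/ℏ²)ψ(0).
With ψ ∝ e^{−κ|x|} this yields −2κ = −2mλ/ℏ², so κ = mλ/ℏ² = 19.20.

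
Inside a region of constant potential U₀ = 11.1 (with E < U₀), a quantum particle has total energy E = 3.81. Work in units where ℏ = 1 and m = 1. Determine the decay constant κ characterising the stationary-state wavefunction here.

Since E < U₀ the TISE in this region is ψ'' = κ²ψ with κ = √(2m(U₀ − E))/ℏ.
κ = √(2 × 1 × 7.29) = 3.818.

κ = 3.82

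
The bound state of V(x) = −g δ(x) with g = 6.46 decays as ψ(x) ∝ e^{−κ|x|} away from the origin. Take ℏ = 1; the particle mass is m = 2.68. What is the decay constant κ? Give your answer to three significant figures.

κ = 17.3

Integrating the TISE across x = 0 gives the cusp condition ψ'(0⁺) − ψ'(0⁻) = −(2mg/ℏ²)ψ(0).
With ψ ∝ e^{−κ|x|} this yields −2κ = −2mg/ℏ², so κ = mg/ℏ² = 17.31.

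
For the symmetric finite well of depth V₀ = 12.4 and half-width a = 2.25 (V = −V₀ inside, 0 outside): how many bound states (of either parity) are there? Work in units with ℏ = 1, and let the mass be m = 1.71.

N = 10

The dimensionless depth is z₀ = a√(2mV₀)/ℏ = 2.25 × √(42.41) = 14.65.
A new bound state (alternating even/odd) appears each time z₀ passes a multiple of π/2, so N = ⌊2z₀/π⌋ + 1 = ⌊9.328⌋ + 1 = 10.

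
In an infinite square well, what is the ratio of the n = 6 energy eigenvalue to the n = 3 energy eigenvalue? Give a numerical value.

4

Since E_n ∝ n², the ratio is (6/3)² = 4.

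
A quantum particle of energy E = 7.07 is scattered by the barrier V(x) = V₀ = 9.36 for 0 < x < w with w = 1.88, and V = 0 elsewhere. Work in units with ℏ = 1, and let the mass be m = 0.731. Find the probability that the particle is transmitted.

T = 0.00304

E < V₀: inside the barrier ψ ∝ e^{±κx} with κ = √(2m(V₀ − E))/ℏ = 1.830.
κw = 3.440, sinh(κw) = 15.58.
Matching ψ, ψ′ at both faces gives T = [1 + V₀² sinh²(κw) / (4E(V₀ − E))]⁻¹ = 1/329.2 = 0.00304.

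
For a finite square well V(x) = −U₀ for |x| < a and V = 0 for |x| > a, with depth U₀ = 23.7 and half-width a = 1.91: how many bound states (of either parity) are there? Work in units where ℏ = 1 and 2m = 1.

Define the well-strength parameter z₀ = (a/ℏ)√(2mU₀) = 1.91 × √(2·0.5·23.7) = 9.298.
The even/odd transcendental equations gain one root per π/2 in z₀, giving N = 1 + ⌊2z₀/π⌋ = 1 + ⌊5.920⌋ = 6.

N = 6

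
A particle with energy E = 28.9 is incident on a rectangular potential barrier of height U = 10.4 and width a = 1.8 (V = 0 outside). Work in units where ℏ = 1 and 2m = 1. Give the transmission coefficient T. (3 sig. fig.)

T = 0.952

E > U: inside the barrier k₂ = √(2m(E − U))/ℏ = 4.301, k₂a = 7.742.
Matching at both interfaces gives T⁻¹ = 1 + U² sin²(k₂a) / [4E(E − U)] = 1.050, hence T = 0.952.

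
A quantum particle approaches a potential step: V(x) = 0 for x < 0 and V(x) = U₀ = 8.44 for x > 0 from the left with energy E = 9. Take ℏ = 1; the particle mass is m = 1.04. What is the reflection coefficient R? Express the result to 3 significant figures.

R = 0.361

On each side the TISE gives plane waves with k = √(2m(E − V))/ℏ: k₁ = √(2·1.04·9) = 4.327, k₂ = √(2·1.04·0.56) = 1.079.
Matching ψ and ψ′ at x = 0 gives r = (k₁ − k₂)/(k₁ + k₂), so R = r² = 0.3609 and T = 1 − R = 0.6391.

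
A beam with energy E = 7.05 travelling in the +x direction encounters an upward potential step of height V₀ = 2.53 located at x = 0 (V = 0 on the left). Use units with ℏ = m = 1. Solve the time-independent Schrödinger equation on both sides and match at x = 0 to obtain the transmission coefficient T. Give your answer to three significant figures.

The wavenumbers are k₁ = √(2mE)/ℏ = 3.755 on the left and k₂ = √(2m(E − V₀))/ℏ = 3.007 on the right.
Matching ψ and ψ′ at x = 0 gives r = (k₁ − k₂)/(k₁ + k₂), so R = r² = 0.01225 and T = 1 − R = 0.9878.

T = 0.988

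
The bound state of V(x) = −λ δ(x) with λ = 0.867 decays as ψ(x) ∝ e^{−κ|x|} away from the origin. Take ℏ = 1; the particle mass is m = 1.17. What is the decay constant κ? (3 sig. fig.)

κ = 1.01

Integrate −(ℏ²/2m)ψ'' − λδ(x)ψ = Eψ from −ε to +ε: the ψ'' term gives ψ'(0⁺) − ψ'(0⁻) and the δ term gives −(2mλ/ℏ²)ψ(0).
With ψ ∝ e^{−κ|x|} this yields −2κ = −2mλ/ℏ², so κ = mλ/ℏ² = 1.014.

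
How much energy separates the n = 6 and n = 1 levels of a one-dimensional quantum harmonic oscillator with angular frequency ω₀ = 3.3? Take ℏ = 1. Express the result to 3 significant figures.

E_n = ℏω₀(n + ½), so ΔE = (6 − 1) ℏω₀ = 5 × 3.3 = 16.50.

ΔE = 16.5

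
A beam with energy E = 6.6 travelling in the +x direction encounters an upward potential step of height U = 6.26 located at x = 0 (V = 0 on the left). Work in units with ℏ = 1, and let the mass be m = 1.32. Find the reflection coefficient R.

The wavenumbers are k₁ = √(2mE)/ℏ = 4.174 on the left and k₂ = √(2m(E − U))/ℏ = 0.9474 on the right.
Matching ψ and ψ′ at x = 0 gives r = (k₁ − k₂)/(k₁ + k₂), so R = r² = 0.3969 and T = 1 − R = 0.6031.

R = 0.397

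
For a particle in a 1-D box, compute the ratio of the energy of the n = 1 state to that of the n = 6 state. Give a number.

0.0277778

E_n = n²π²ℏ²/(2mL²) so the ratio is n₂²/n₁² = 1/36 = 0.0277778.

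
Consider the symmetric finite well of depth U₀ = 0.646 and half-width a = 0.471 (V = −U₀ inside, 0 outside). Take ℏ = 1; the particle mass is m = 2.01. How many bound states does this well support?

Define the well-strength parameter z₀ = (a/ℏ)√(2mU₀) = 0.471 × √(2·2.01·0.646) = 0.7590.
The even/odd transcendental equations gain one root per π/2 in z₀, giving N = 1 + ⌊2z₀/π⌋ = 1 + ⌊0.4832⌋ = 1.

N = 1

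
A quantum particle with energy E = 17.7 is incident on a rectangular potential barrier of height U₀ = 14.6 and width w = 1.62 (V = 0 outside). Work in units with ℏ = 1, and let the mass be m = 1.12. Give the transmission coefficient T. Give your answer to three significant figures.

E > U₀: inside the barrier k₂ = √(2m(E − U₀))/ℏ = 2.635, k₂w = 4.269.
Matching at both interfaces gives T⁻¹ = 1 + U₀² sin²(k₂w) / [4E(E − U₀)] = 1.792, hence T = 0.558.

T = 0.558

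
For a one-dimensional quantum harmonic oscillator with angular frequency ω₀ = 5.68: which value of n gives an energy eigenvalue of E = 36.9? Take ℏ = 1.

n = 6

E_n = ℏω₀(n + ½) ⇒ n = E/(ℏω₀) − ½ = 36.9/5.68 − 0.5 = 5.996 → n = 6.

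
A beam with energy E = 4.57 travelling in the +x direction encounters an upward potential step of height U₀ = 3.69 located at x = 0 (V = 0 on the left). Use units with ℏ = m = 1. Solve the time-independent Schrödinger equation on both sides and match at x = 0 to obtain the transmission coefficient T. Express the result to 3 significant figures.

On each side the TISE gives plane waves with k = √(2m(E − V))/ℏ: k₁ = √(2·1·4.57) = 3.023, k₂ = √(2·1·0.88) = 1.327.
Continuity of ψ and ψ′ at the step yields the reflection amplitude r = (k₁ − k₂)/(k₁ + k₂) = 0.3900; thus R = |r|² = 0.1521, T = 0.8479.

T = 0.848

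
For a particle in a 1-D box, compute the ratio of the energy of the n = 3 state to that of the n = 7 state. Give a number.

Since E_n ∝ n², the ratio is (3/7)² = 0.183673.

0.183673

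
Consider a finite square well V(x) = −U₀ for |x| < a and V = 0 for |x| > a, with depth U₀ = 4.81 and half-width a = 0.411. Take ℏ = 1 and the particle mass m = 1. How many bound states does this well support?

N = 1

The dimensionless depth is z₀ = a√(2mU₀)/ℏ = 0.411 × √(9.620) = 1.275.
A new bound state (alternating even/odd) appears each time z₀ passes a multiple of π/2, so N = ⌊2z₀/π⌋ + 1 = ⌊0.8115⌋ + 1 = 1.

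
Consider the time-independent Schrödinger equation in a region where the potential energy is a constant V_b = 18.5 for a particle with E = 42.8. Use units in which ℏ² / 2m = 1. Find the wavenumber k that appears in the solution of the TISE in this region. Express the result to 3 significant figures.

With E > V_b the solution is oscillatory, ψ ∝ e^{±ikx} with k = √(2m(E − V_b))/ℏ.
k = √(2 × 0.5 × 24.3) = 4.930.

k = 4.93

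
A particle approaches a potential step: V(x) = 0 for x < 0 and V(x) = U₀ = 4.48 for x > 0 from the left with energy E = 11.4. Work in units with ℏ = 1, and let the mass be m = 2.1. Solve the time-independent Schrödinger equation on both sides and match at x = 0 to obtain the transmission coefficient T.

The wavenumbers are k₁ = √(2mE)/ℏ = 6.920 on the left and k₂ = √(2m(E − U₀))/ℏ = 5.391 on the right.
Continuity of ψ and ψ′ at the step yields the reflection amplitude r = (k₁ − k₂)/(k₁ + k₂) = 0.1242; thus R = |r|² = 0.01541, T = 0.9846.

T = 0.985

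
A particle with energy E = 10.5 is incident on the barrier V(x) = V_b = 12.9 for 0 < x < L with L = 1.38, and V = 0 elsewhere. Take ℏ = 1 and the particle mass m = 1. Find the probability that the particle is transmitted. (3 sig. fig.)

E < V_b: inside the barrier ψ ∝ e^{±κx} with κ = √(2m(V_b − E))/ℏ = 2.191.
κL = 3.023, sinh(κL) = 10.26.
Matching ψ, ψ′ at both faces gives T = [1 + V_b² sinh²(κL) / (4E(V_b − E))]⁻¹ = 1/174.7 = 0.00573.

T = 0.00573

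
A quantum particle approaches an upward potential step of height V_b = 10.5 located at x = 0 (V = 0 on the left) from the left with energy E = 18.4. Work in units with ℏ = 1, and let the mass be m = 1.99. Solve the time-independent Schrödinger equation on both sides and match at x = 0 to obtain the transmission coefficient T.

On each side the TISE gives plane waves with k = √(2m(E − V))/ℏ: k₁ = √(2·1.99·18.4) = 8.558, k₂ = √(2·1.99·7.9) = 5.607.
Matching ψ and ψ′ at x = 0 gives r = (k₁ − k₂)/(k₁ + k₂), so R = r² = 0.04338 and T = 1 − R = 0.9566.

T = 0.957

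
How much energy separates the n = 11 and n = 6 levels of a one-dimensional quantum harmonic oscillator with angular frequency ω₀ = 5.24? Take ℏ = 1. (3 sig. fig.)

E_n = ℏω₀(n + ½), so ΔE = (11 − 6) ℏω₀ = 5 × 5.24 = 26.20.

ΔE = 26.2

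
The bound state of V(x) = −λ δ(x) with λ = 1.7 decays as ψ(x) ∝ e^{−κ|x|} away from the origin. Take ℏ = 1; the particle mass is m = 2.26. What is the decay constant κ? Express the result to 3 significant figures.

κ = 3.84

Integrating the TISE across x = 0 gives the cusp condition ψ'(0⁺) − ψ'(0⁻) = −(2mλ/ℏ²)ψ(0).
With ψ ∝ e^{−κ|x|} this yields −2κ = −2mλ/ℏ², so κ = mλ/ℏ² = 3.842.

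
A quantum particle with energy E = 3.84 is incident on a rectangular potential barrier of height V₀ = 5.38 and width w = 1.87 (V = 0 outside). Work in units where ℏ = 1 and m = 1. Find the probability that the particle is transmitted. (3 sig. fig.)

Since E < V₀ the interior solution is evanescent with decay constant κ = √(2m(V₀ − E))/ℏ = 1.755.
κw = 3.282, sinh(κw) = 13.29.
The exact tunnelling result is T⁻¹ = 1 + V₀² sinh²(κw) / [4E(V₀ − E)] = 217.2, so T = 0.00460.

T = 0.00460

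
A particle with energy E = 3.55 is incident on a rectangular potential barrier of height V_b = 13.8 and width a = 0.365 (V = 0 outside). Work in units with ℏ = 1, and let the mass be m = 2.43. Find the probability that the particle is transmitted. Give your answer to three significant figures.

T = 0.0176

E < V_b: inside the barrier ψ ∝ e^{±κx} with κ = √(2m(V_b − E))/ℏ = 7.058.
κa = 2.576, sinh(κa) = 6.535.
The exact tunnelling result is T⁻¹ = 1 + V_b² sinh²(κa) / [4E(V_b − E)] = 56.88, so T = 0.0176.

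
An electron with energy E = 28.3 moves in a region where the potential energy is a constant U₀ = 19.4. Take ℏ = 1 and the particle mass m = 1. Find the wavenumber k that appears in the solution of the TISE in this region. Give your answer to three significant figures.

k = 4.22

With E > U₀ the solution is oscillatory, ψ ∝ e^{±ikx} with k = √(2m(E − U₀))/ℏ.
k = √(2 × 1 × 8.9) = 4.219.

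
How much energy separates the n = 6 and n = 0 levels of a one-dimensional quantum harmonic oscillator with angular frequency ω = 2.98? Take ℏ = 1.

E_n = ℏω(n + ½), so ΔE = (6 − 0) ℏω = 6 × 2.98 = 17.88.

ΔE = 17.9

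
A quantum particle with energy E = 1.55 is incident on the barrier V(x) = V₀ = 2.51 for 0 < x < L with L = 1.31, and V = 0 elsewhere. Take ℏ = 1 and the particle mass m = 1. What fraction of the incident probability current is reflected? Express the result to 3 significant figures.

R = 0.904

Since E < V₀ the interior solution is evanescent with decay constant κ = √(2m(V₀ − E))/ℏ = 1.386.
κL = 1.815, sinh(κL) = 2.990.
Matching ψ, ψ′ at both faces gives T = [1 + V₀² sinh²(κL) / (4E(V₀ − E))]⁻¹ = 1/10.46 = 0.0956.
R = 1 − T = 0.904.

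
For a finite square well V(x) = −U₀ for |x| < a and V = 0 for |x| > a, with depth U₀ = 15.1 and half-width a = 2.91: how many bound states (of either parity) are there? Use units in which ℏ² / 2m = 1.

The dimensionless depth is z₀ = a√(2mU₀)/ℏ = 2.91 × √(15.10) = 11.31.
A new bound state (alternating even/odd) appears each time z₀ passes a multiple of π/2, so N = ⌊2z₀/π⌋ + 1 = ⌊7.199⌋ + 1 = 8.

N = 8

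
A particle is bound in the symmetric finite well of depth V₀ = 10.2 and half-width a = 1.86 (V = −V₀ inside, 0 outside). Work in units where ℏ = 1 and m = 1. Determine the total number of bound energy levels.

Define the well-strength parameter z₀ = (a/ℏ)√(2mV₀) = 1.86 × √(2·1·10.2) = 8.401.
The even/odd transcendental equations gain one root per π/2 in z₀, giving N = 1 + ⌊2z₀/π⌋ = 1 + ⌊5.348⌋ = 6.

N = 6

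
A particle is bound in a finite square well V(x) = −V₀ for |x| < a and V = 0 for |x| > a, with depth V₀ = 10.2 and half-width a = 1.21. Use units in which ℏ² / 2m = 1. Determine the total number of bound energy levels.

N = 3

Define the well-strength parameter z₀ = (a/ℏ)√(2mV₀) = 1.21 × √(2·0.5·10.2) = 3.864.
A new bound state (alternating even/odd) appears each time z₀ passes a multiple of π/2, so N = ⌊2z₀/π⌋ + 1 = ⌊2.460⌋ + 1 = 3.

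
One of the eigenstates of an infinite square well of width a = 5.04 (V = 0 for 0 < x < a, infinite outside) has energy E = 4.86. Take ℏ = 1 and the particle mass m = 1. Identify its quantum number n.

For an infinite well E_n = n²π²ℏ²/(2ma²), so n = (a/πℏ)√(2mE).
n = (5.04/π) × √(2 × 1 × 4.86) = 5.002 → n = 5.

n = 5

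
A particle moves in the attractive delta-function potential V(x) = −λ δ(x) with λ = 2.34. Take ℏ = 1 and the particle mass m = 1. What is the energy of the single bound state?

The bound state is ψ(x) = √κ e^{−κ|x|}. The derivative jump ψ'(0⁺) − ψ'(0⁻) = −(2mλ/ℏ²)ψ(0) fixes κ = mλ/ℏ² = 2.340.
Then E = −ℏ²κ²/(2m) = −mλ²/(2ℏ²) = -2.738.

E = -2.74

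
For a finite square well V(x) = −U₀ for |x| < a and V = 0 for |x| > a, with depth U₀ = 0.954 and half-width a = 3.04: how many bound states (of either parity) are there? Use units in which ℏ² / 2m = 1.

The dimensionless depth is z₀ = a√(2mU₀)/ℏ = 3.04 × √(0.9540) = 2.969.
A new bound state (alternating even/odd) appears each time z₀ passes a multiple of π/2, so N = ⌊2z₀/π⌋ + 1 = ⌊1.890⌋ + 1 = 2.

N = 2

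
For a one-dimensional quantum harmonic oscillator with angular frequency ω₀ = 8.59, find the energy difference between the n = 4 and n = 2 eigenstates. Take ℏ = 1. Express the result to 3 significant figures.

E_n = ℏω₀(n + ½), so ΔE = (4 − 2) ℏω₀ = 2 × 8.59 = 17.18.

ΔE = 17.2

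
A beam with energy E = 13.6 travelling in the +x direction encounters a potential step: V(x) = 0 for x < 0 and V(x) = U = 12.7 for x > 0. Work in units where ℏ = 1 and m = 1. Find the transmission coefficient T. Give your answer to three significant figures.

The wavenumbers are k₁ = √(2mE)/ℏ = 5.215 on the left and k₂ = √(2m(E − U))/ℏ = 1.342 on the right.
Continuity of ψ and ψ′ at the step yields the reflection amplitude r = (k₁ − k₂)/(k₁ + k₂) = 0.5908; thus R = |r|² = 0.3490, T = 0.6510.

T = 0.651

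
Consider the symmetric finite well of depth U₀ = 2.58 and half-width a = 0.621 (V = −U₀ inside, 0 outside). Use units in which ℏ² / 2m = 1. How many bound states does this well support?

N = 1

Define the well-strength parameter z₀ = (a/ℏ)√(2mU₀) = 0.621 × √(2·0.5·2.58) = 0.9975.
The even/odd transcendental equations gain one root per π/2 in z₀, giving N = 1 + ⌊2z₀/π⌋ = 1 + ⌊0.6350⌋ = 1.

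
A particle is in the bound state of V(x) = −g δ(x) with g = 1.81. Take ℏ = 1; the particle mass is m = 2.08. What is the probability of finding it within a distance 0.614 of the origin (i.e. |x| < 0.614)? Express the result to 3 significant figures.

The normalised bound state is ψ = √κ e^{−κ|x|} with κ = mg/ℏ² = 3.765.
P(|x| < d) = ∫_{−d}^{d} κ e^{−2κ|x|} dx = 1 − e^{−2κd} = 1 − e^{−4.623} = 0.9902.

P = 0.990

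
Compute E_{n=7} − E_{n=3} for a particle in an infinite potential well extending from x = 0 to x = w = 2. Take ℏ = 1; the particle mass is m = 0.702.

E_n = n²π²ℏ²/(2mw²), so ΔE = (7² − 3²) π²ℏ²/(2mw²).
ΔE = 40 × π² / (2 × 0.702 × 2²) = 70.30.

ΔE = 70.3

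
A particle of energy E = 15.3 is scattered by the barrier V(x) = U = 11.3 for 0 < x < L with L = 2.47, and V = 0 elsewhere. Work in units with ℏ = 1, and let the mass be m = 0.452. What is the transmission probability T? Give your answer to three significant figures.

T = 0.657

E > U: inside the barrier k₂ = √(2m(E − U))/ℏ = 1.902, k₂L = 4.697.
Matching at both interfaces gives T⁻¹ = 1 + U² sin²(k₂L) / [4E(E − U)] = 1.521, hence T = 0.657.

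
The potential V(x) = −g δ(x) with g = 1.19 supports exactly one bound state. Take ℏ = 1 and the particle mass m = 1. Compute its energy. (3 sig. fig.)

E = -0.708

For x ≠ 0 the bound state is ψ ∝ e^{−κ|x|}; integrating the TISE across the delta gives the cusp condition 2κ = 2mg/ℏ², so κ = 1.190.
Then E = −ℏ²κ²/(2m) = −mg²/(2ℏ²) = -0.7081.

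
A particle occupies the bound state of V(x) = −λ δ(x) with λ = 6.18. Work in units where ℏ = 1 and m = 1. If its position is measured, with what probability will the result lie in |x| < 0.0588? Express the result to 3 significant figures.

The normalised bound state is ψ = √κ e^{−κ|x|} with κ = mλ/ℏ² = 6.180.
P(|x| < d) = ∫_{−d}^{d} κ e^{−2κ|x|} dx = 1 − e^{−2κd} = 1 − e^{−0.7268} = 0.5165.

P = 0.517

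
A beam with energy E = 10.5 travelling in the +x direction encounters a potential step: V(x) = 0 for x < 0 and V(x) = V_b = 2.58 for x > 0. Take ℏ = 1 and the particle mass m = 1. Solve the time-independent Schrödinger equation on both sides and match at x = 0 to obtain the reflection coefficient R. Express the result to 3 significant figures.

R = 0.00495

On each side the TISE gives plane waves with k = √(2m(E − V))/ℏ: k₁ = √(2·1·10.5) = 4.583, k₂ = √(2·1·7.92) = 3.980.
Continuity of ψ and ψ′ at the step yields the reflection amplitude r = (k₁ − k₂)/(k₁ + k₂) = 0.07038; thus R = |r|² = 0.004953, T = 0.9950.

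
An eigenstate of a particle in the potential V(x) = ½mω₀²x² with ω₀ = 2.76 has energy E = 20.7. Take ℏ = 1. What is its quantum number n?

E_n = ℏω₀(n + ½) ⇒ n = E/(ℏω₀) − ½ = 20.7/2.76 − 0.5 = 7.000 → n = 7.

n = 7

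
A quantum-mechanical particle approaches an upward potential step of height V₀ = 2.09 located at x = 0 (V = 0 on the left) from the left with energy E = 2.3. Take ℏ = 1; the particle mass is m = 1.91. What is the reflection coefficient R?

R = 0.287

On each side the TISE gives plane waves with k = √(2m(E − V))/ℏ: k₁ = √(2·1.91·2.3) = 2.964, k₂ = √(2·1.91·0.21) = 0.8957.
Continuity of ψ and ψ′ at the step yields the reflection amplitude r = (k₁ − k₂)/(k₁ + k₂) = 0.5359; thus R = |r|² = 0.2872, T = 0.7128.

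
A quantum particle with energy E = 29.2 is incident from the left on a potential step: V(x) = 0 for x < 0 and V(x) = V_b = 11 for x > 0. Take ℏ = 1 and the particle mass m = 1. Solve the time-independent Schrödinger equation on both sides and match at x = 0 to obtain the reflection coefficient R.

The wavenumbers are k₁ = √(2mE)/ℏ = 7.642 on the left and k₂ = √(2m(E − V_b))/ℏ = 6.033 on the right.
Continuity of ψ and ψ′ at the step yields the reflection amplitude r = (k₁ − k₂)/(k₁ + k₂) = 0.1176; thus R = |r|² = 0.01384, T = 0.9862.

R = 0.0138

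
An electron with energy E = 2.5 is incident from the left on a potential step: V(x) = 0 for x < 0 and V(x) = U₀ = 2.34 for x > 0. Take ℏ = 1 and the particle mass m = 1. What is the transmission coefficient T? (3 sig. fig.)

On each side the TISE gives plane waves with k = √(2m(E − V))/ℏ: k₁ = √(2·1·2.5) = 2.236, k₂ = √(2·1·0.16) = 0.5657.
Matching ψ and ψ′ at x = 0 gives r = (k₁ − k₂)/(k₁ + k₂), so R = r² = 0.3554 and T = 1 − R = 0.6446.

T = 0.645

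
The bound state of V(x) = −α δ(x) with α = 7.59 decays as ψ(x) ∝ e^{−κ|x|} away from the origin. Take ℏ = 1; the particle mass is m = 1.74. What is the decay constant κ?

Integrate −(ℏ²/2m)ψ'' − αδ(x)ψ = Eψ from −ε to +ε: the ψ'' term gives ψ'(0⁺) − ψ'(0⁻) and the δ term gives −(2mα/ℏ²)ψ(0).
With ψ ∝ e^{−κ|x|} this yields −2κ = −2mα/ℏ², so κ = mα/ℏ² = 13.21.

κ = 13.2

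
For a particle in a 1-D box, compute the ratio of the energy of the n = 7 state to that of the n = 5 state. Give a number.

Since E_n ∝ n², the ratio is (7/5)² = 1.96.

1.96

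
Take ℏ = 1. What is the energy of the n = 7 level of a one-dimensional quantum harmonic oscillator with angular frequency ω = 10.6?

E = 79.5

Using E_n = (n + ½)ℏω: E_7 = 7.5 × 10.6 = 79.50.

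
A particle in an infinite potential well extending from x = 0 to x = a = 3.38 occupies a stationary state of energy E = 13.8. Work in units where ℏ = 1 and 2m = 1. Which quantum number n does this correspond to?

From E_n = n²π²ℏ²/(2ma²) invert to n = √(2ma²E)/(πℏ).
n = (3.38/π) × √(2 × 0.5 × 13.8) = 3.997 → n = 4.

n = 4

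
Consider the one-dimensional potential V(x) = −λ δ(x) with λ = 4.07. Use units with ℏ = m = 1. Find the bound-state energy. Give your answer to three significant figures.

The bound state is ψ(x) = √κ e^{−κ|x|}. The derivative jump ψ'(0⁺) − ψ'(0⁻) = −(2mλ/ℏ²)ψ(0) fixes κ = mλ/ℏ² = 4.070.
Then E = −ℏ²κ²/(2m) = −mλ²/(2ℏ²) = -8.282.

E = -8.28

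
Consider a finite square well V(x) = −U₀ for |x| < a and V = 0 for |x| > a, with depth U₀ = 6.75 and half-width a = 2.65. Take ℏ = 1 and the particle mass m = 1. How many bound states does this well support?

The dimensionless depth is z₀ = a√(2mU₀)/ℏ = 2.65 × √(13.50) = 9.737.
The even/odd transcendental equations gain one root per π/2 in z₀, giving N = 1 + ⌊2z₀/π⌋ = 1 + ⌊6.199⌋ = 7.

N = 7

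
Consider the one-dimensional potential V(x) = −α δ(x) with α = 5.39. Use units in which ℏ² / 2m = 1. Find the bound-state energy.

E = -7.26

The bound state is ψ(x) = √κ e^{−κ|x|}. The derivative jump ψ'(0⁺) − ψ'(0⁻) = −(2mα/ℏ²)ψ(0) fixes κ = mα/ℏ² = 2.695.
Then E = −ℏ²κ²/(2m) = −mα²/(2ℏ²) = -7.263.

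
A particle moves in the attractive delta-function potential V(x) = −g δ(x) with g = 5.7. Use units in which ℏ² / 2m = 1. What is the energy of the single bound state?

For x ≠ 0 the bound state is ψ ∝ e^{−κ|x|}; integrating the TISE across the delta gives the cusp condition 2κ = 2mg/ℏ², so κ = 2.850.
Then E = −ℏ²κ²/(2m) = −mg²/(2ℏ²) = -8.123.

E = -8.12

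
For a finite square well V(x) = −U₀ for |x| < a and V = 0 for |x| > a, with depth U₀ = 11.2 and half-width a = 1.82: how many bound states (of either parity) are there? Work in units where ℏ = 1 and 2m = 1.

N = 4

Define the well-strength parameter z₀ = (a/ℏ)√(2mU₀) = 1.82 × √(2·0.5·11.2) = 6.091.
The even/odd transcendental equations gain one root per π/2 in z₀, giving N = 1 + ⌊2z₀/π⌋ = 1 + ⌊3.878⌋ = 4.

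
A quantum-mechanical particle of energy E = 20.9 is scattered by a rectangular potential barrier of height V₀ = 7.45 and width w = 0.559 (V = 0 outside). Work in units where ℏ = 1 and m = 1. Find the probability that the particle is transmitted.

T = 0.997

E > V₀: inside the barrier k₂ = √(2m(E − V₀))/ℏ = 5.187, k₂w = 2.899.
Matching at both interfaces gives T⁻¹ = 1 + V₀² sin²(k₂w) / [4E(E − V₀)] = 1.003, hence T = 0.997.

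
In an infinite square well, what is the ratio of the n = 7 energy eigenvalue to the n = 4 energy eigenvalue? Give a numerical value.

3.0625

E_n = n²π²ℏ²/(2mL²) so the ratio is n₂²/n₁² = 49/16 = 3.0625.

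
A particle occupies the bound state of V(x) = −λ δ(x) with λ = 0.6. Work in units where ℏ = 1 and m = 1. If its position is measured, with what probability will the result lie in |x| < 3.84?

The normalised bound state is ψ = √κ e^{−κ|x|} with κ = mλ/ℏ² = 0.6000.
P(|x| < d) = ∫_{−d}^{d} κ e^{−2κ|x|} dx = 1 − e^{−2κd} = 1 − e^{−4.608} = 0.9900.

P = 0.990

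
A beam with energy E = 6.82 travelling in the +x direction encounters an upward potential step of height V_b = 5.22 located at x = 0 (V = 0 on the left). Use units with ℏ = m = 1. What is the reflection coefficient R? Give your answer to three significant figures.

R = 0.121

The wavenumbers are k₁ = √(2mE)/ℏ = 3.693 on the left and k₂ = √(2m(E − V_b))/ℏ = 1.789 on the right.
Matching ψ and ψ′ at x = 0 gives r = (k₁ − k₂)/(k₁ + k₂), so R = r² = 0.1207 and T = 1 − R = 0.8793.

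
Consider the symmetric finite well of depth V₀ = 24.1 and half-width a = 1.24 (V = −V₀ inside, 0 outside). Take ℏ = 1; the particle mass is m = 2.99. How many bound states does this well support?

N = 10

The dimensionless depth is z₀ = a√(2mV₀)/ℏ = 1.24 × √(144.1) = 14.89.
The even/odd transcendental equations gain one root per π/2 in z₀, giving N = 1 + ⌊2z₀/π⌋ = 1 + ⌊9.477⌋ = 10.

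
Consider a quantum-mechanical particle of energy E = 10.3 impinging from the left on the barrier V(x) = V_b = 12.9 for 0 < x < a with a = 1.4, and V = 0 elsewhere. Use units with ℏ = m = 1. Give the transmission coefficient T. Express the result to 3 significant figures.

T = 0.00434

Since E < V_b the interior solution is evanescent with decay constant κ = √(2m(V_b − E))/ℏ = 2.280.
κa = 3.192, sinh(κa) = 12.15.
Matching ψ, ψ′ at both faces gives T = [1 + V_b² sinh²(κa) / (4E(V_b − E))]⁻¹ = 1/230.5 = 0.00434.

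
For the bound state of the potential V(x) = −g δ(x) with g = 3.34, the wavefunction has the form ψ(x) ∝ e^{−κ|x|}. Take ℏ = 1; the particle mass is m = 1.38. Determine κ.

Integrate −(ℏ²/2m)ψ'' − gδ(x)ψ = Eψ from −ε to +ε: the ψ'' term gives ψ'(0⁺) − ψ'(0⁻) and the δ term gives −(2mg/ℏ²)ψ(0).
With ψ ∝ e^{−κ|x|} this yields −2κ = −2mg/ℏ², so κ = mg/ℏ² = 4.609.

κ = 4.61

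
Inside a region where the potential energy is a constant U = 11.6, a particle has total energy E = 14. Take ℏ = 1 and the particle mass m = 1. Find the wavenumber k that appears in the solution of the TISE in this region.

k = 2.19

With E > U the solution is oscillatory, ψ ∝ e^{±ikx} with k = √(2m(E − U))/ℏ.
k = √(2 × 1 × 2.4) = 2.191.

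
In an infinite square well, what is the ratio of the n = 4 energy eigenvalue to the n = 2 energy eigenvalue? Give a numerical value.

4

E_n = n²π²ℏ²/(2mL²) so the ratio is n₂²/n₁² = 16/4 = 4.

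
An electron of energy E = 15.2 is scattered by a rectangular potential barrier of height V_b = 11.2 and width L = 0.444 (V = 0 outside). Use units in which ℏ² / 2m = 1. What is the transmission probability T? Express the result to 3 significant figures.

E > V_b: inside the barrier k₂ = √(2m(E − V_b))/ℏ = 2.000, k₂L = 0.8880.
T = [1 + V_b² sin²(k₂L) / (4E(E − V_b))]⁻¹ = 1/1.310 = 0.763.

T = 0.763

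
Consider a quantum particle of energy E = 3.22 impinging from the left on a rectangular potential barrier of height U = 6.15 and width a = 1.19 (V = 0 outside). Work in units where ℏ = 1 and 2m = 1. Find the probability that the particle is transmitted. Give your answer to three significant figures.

E < U: inside the barrier ψ ∝ e^{±κx} with κ = √(2m(U − E))/ℏ = 1.712.
κa = 2.037, sinh(κa) = 3.768.
The exact tunnelling result is T⁻¹ = 1 + U² sinh²(κa) / [4E(U − E)] = 15.23, so T = 0.0656.

T = 0.0656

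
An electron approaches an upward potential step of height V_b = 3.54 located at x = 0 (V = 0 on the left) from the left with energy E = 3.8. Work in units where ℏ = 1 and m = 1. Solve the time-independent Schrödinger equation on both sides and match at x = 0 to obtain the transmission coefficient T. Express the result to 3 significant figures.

The wavenumbers are k₁ = √(2mE)/ℏ = 2.757 on the left and k₂ = √(2m(E − V_b))/ℏ = 0.7211 on the right.
Matching ψ and ψ′ at x = 0 gives r = (k₁ − k₂)/(k₁ + k₂), so R = r² = 0.3426 and T = 1 − R = 0.6574.

T = 0.657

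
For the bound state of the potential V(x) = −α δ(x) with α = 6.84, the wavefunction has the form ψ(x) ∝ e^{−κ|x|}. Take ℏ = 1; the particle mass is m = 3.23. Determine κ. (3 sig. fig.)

κ = 22.1

Integrate −(ℏ²/2m)ψ'' − αδ(x)ψ = Eψ from −ε to +ε: the ψ'' term gives ψ'(0⁺) − ψ'(0⁻) and the δ term gives −(2mα/ℏ²)ψ(0).
With ψ ∝ e^{−κ|x|} this yields −2κ = −2mα/ℏ², so κ = mα/ℏ² = 22.09.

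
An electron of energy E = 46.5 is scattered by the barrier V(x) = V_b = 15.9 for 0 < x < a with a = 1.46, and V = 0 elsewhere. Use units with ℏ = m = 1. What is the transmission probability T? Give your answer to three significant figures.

Above the barrier the interior wavenumber is k₂ = √(2m(E − V_b))/ℏ = 7.823, giving phase k₂a = 11.42.
Matching at both interfaces gives T⁻¹ = 1 + V_b² sin²(k₂a) / [4E(E − V_b)] = 1.037, hence T = 0.964.

T = 0.964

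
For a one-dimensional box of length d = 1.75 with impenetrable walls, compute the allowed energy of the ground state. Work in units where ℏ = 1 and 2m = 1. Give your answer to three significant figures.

Requiring ψ(0) = ψ(d) = 0 quantises k = nπ/d, hence E_n = ℏ²k²/2m = n²π²ℏ²/(2md²).
E_1 = 1² × π² / (2 × 0.5 × 1.75²) = 3.223.

E = 3.22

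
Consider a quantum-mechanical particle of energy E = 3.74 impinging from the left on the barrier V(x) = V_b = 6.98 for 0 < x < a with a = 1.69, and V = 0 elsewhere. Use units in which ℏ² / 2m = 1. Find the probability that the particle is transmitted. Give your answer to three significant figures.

Since E < V_b the interior solution is evanescent with decay constant κ = √(2m(V_b − E))/ℏ = 1.800.
κa = 3.042, sinh(κa) = 10.45.
The exact tunnelling result is T⁻¹ = 1 + V_b² sinh²(κa) / [4E(V_b − E)] = 110.8, so T = 0.00903.

T = 0.00903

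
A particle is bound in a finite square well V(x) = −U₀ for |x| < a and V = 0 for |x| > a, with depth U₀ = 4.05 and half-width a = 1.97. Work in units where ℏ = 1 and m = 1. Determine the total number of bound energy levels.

The dimensionless depth is z₀ = a√(2mU₀)/ℏ = 1.97 × √(8.100) = 5.607.
The even/odd transcendental equations gain one root per π/2 in z₀, giving N = 1 + ⌊2z₀/π⌋ = 1 + ⌊3.569⌋ = 4.

N = 4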